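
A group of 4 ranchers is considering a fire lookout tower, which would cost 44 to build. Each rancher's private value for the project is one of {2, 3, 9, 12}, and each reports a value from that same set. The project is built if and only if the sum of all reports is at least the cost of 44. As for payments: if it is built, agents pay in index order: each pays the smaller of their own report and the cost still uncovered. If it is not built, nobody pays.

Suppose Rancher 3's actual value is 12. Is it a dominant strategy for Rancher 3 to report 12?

Consider the case where Rancher 1 reports 12, Rancher 2 reports 12 and Rancher 4 reports 12.
Truthful report 12: project built, pays 12, utility 12 - 12 = 0.
Report 9 instead: project built, pays 9, utility 12 - 9 = 3.
Since 3 > 0, reporting 9 is strictly better here, so truthful reporting is not dominant.

No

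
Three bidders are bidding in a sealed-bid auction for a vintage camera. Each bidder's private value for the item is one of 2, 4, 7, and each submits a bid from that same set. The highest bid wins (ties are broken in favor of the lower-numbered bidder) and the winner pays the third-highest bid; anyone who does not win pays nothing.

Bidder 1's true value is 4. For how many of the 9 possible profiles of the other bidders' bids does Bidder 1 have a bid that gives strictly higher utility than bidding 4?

2

Others bid (2, 7): truth gives 0; bid 7 gives 2 > 0. Violating.
Others bid (7, 2): truth gives 0; bid 7 gives 2 > 0. Violating.
Others bid (2, 2): truth gives 2; no alternative beats it.
Others bid (2, 4): truth gives 2; no alternative beats it.
(Checking all 9 profiles: 2 have a profitable deviation, 7 do not.)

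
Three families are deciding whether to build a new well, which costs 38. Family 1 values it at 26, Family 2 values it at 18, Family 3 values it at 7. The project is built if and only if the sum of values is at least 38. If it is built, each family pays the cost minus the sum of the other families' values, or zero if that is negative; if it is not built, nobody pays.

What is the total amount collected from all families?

18

Total value 51 ≥ cost 38, so it is built.
Family 1: others sum to 25; max(0, 38 - 25) = 13.
Family 2: others sum to 33; max(0, 38 - 33) = 5.
Family 3: others sum to 44; max(0, 38 - 44) = 0.
Total collected = 13 + 5 + 0 = 18.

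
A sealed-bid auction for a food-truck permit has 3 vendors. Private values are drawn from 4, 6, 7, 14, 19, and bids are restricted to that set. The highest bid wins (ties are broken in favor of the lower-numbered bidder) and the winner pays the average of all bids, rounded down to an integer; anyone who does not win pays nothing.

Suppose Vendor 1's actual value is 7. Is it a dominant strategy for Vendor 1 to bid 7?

No

Consider the case where Vendor 2 bids 4 and Vendor 3 bids 4.
Truthful bid 7: wins, pays 5, utility 7 - 5 = 2.
Bid 4 instead: wins, pays 4, utility 7 - 4 = 3.
Since 3 > 2, bidding 4 is strictly better here, so truthful bidding is not dominant.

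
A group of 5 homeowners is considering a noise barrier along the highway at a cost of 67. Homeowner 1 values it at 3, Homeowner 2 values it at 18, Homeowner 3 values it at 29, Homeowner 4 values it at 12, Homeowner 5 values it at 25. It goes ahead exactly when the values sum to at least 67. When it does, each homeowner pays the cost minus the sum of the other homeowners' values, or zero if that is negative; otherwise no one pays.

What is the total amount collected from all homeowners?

Total value 87 ≥ cost 67, so it is built.
Homeowner 1: others sum to 84; max(0, 67 - 84) = 0.
Homeowner 2: others sum to 69; max(0, 67 - 69) = 0.
Homeowner 3: others sum to 58; max(0, 67 - 58) = 9.
Homeowner 4: others sum to 75; max(0, 67 - 75) = 0.
Homeowner 5: others sum to 62; max(0, 67 - 62) = 5.
Total collected = 0 + 0 + 9 + 0 + 5 = 14.

14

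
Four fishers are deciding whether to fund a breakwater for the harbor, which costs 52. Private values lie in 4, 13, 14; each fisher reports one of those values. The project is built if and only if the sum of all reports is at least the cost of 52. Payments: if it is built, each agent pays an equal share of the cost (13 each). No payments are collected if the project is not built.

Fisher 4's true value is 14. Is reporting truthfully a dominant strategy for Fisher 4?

Yes

Check each profile of the others' reports and compare truth against every alternative report.
Others report (13, 13, 13): truth gives 1, best alternative gives 1.
Others report (13, 13, 14): truth gives 1, best alternative gives 1.
Others report (13, 14, 13): truth gives 1, best alternative gives 1.
Others report (13, 14, 14): truth gives 1, best alternative gives 1.
Others report (14, 13, 13): truth gives 1, best alternative gives 1.
Others report (14, 13, 14): truth gives 1, best alternative gives 1.
(Remaining 21 profiles checked similarly; truth is weakly best in each.)
In every case the truthful report is at least as good as any alternative, so it is a dominant strategy.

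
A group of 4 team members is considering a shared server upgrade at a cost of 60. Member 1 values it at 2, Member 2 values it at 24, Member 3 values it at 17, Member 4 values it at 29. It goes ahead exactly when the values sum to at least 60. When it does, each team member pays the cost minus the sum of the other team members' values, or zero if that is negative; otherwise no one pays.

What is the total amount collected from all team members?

34

Total value 72 ≥ cost 60, so it is built.
Member 1: others sum to 70; max(0, 60 - 70) = 0.
Member 2: others sum to 48; max(0, 60 - 48) = 12.
Member 3: others sum to 55; max(0, 60 - 55) = 5.
Member 4: others sum to 43; max(0, 60 - 43) = 17.
Total collected = 0 + 12 + 5 + 17 = 34.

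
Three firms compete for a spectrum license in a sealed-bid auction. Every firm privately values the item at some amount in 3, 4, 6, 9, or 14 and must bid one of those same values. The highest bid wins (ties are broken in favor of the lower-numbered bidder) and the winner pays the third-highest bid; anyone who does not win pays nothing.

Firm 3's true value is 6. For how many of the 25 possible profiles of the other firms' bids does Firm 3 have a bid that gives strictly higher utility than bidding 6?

Others bid (3, 6): truth gives 0; bid 9 gives 3 > 0. Violating.
Others bid (3, 9): truth gives 0; bid 14 gives 3 > 0. Violating.
Others bid (4, 6): truth gives 0; bid 9 gives 2 > 0. Violating.
Others bid (4, 9): truth gives 0; bid 14 gives 2 > 0. Violating.
Others bid (3, 3): truth gives 3; no alternative beats it.
Others bid (3, 4): truth gives 3; no alternative beats it.
(Checking all 25 profiles: 8 have a profitable deviation, 17 do not.)

8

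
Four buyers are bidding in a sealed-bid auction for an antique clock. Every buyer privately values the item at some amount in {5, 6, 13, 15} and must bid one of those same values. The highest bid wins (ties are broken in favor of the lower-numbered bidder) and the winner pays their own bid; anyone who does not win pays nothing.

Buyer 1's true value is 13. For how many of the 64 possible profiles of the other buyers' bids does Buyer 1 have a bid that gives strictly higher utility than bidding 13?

Others bid (5, 5, 5): truth gives 0; bid 5 gives 8 > 0. Violating.
Others bid (5, 5, 6): truth gives 0; bid 6 gives 7 > 0. Violating.
Others bid (5, 6, 5): truth gives 0; bid 6 gives 7 > 0. Violating.
Others bid (5, 6, 6): truth gives 0; bid 6 gives 7 > 0. Violating.
Others bid (5, 5, 13): truth gives 0; no alternative beats it.
Others bid (5, 5, 15): truth gives 0; no alternative beats it.
(Checking all 64 profiles: 8 have a profitable deviation, 56 do not.)

8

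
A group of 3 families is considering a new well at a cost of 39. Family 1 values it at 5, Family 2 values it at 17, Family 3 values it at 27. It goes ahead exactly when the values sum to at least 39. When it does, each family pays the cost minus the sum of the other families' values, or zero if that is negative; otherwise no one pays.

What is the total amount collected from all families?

Total value 49 ≥ cost 39, so it is built.
Family 1: others sum to 44; max(0, 39 - 44) = 0.
Family 2: others sum to 32; max(0, 39 - 32) = 7.
Family 3: others sum to 22; max(0, 39 - 22) = 17.
Total collected = 0 + 7 + 17 = 24.

24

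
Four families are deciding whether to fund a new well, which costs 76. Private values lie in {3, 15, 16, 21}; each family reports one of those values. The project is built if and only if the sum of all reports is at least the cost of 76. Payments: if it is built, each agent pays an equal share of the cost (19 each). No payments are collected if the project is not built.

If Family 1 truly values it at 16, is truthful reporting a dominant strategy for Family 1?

Consider the case where Family 2 reports 21, Family 3 reports 21 and Family 4 reports 21.
Truthful report 16: project built, pays 19, utility 16 - 19 = -3.
Report 3 instead: project not built, utility 0.
Since 0 > -3, reporting 3 is strictly better here, so truthful reporting is not dominant.

No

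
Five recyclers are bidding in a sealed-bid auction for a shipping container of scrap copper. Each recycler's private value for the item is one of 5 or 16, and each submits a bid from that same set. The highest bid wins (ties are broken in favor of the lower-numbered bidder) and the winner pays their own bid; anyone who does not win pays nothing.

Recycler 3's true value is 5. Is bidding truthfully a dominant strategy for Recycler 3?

Yes

Check each profile of the others' bids and compare truth against every alternative bid.
Others bid (5, 5, 5, 5): truth gives 0, best alternative gives -11.
Others bid (5, 5, 5, 16): truth gives 0, best alternative gives -11.
Others bid (5, 5, 16, 5): truth gives 0, best alternative gives -11.
Others bid (5, 5, 16, 16): truth gives 0, best alternative gives -11.
Others bid (5, 16, 5, 5): truth gives 0, best alternative gives 0.
Others bid (5, 16, 5, 16): truth gives 0, best alternative gives 0.
(Remaining 10 profiles checked similarly; truth is weakly best in each.)
In every case the truthful bid is at least as good as any alternative, so it is a dominant strategy.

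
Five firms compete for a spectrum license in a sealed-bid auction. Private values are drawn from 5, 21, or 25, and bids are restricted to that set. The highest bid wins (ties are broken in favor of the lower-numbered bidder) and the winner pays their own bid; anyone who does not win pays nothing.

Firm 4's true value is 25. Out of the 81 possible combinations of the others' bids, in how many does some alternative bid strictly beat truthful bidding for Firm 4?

Others bid (5, 5, 5, 5): truth gives 0; bid 21 gives 4 > 0. Violating.
Others bid (5, 5, 5, 21): truth gives 0; bid 21 gives 4 > 0. Violating.
Others bid (5, 5, 5, 25): truth gives 0; no alternative beats it.
Others bid (5, 5, 21, 5): truth gives 0; no alternative beats it.
(Checking all 81 profiles: 2 have a profitable deviation, 79 do not.)

2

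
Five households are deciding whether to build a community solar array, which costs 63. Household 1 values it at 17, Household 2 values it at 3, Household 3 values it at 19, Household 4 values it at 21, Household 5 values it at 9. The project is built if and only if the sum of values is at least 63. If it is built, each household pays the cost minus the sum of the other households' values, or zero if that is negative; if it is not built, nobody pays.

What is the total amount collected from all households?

Total value 69 ≥ cost 63, so it is built.
Household 1: others sum to 52; max(0, 63 - 52) = 11.
Household 2: others sum to 66; max(0, 63 - 66) = 0.
Household 3: others sum to 50; max(0, 63 - 50) = 13.
Household 4: others sum to 48; max(0, 63 - 48) = 15.
Household 5: others sum to 60; max(0, 63 - 60) = 3.
Total collected = 11 + 0 + 13 + 15 + 3 = 42.

42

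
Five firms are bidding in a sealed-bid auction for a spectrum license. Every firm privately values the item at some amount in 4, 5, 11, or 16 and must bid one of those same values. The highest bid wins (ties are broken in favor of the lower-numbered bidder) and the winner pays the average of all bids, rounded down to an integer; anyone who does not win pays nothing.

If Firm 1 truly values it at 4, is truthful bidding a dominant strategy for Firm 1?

Yes

Check each profile of the others' bids and compare truth against every alternative bid.
Others bid (5, 5, 5, 5): truth gives 0, best alternative gives -1.
Others bid (4, 4, 4, 4): truth gives 0, best alternative gives 0.
Others bid (4, 4, 4, 5): truth gives 0, best alternative gives 0.
Others bid (4, 4, 4, 11): truth gives 0, best alternative gives 0.
Others bid (4, 4, 4, 16): truth gives 0, best alternative gives 0.
Others bid (4, 4, 5, 4): truth gives 0, best alternative gives 0.
(Remaining 250 profiles checked similarly; truth is weakly best in each.)
In every case the truthful bid is at least as good as any alternative, so it is a dominant strategy.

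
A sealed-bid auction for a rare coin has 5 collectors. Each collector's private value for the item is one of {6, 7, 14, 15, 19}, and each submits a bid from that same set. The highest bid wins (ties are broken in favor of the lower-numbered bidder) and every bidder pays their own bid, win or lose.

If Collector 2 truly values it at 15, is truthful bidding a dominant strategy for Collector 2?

No

Consider the case where Collector 1 bids 6, Collector 3 bids 6, Collector 4 bids 6 and Collector 5 bids 6.
Truthful bid 15: wins, pays 15, utility 15 - 15 = 0.
Bid 7 instead: wins, pays 7, utility 15 - 7 = 8.
Since 8 > 0, bidding 7 is strictly better here, so truthful bidding is not dominant.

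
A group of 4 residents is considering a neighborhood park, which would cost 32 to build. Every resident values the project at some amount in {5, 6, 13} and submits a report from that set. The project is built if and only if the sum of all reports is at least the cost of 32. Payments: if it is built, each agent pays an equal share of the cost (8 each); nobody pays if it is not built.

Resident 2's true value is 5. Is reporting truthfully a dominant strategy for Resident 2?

Check each profile of the others' reports and compare truth against every alternative report.
Others report (5, 13, 13): truth gives -3, best alternative gives -3.
Others report (6, 13, 13): truth gives -3, best alternative gives -3.
Others report (13, 5, 13): truth gives -3, best alternative gives -3.
Others report (13, 6, 13): truth gives -3, best alternative gives -3.
Others report (13, 13, 5): truth gives -3, best alternative gives -3.
Others report (13, 13, 6): truth gives -3, best alternative gives -3.
(Remaining 21 profiles checked similarly; truth is weakly best in each.)
In every case the truthful report is at least as good as any alternative, so it is a dominant strategy.

Yes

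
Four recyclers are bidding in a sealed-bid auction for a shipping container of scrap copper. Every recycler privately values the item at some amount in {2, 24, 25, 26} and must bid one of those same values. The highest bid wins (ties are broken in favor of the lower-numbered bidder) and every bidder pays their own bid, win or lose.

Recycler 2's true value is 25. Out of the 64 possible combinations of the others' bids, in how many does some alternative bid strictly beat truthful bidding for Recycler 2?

50

Others bid (2, 2, 2): truth gives 0; bid 24 gives 1 > 0. Violating.
Others bid (2, 2, 24): truth gives 0; bid 24 gives 1 > 0. Violating.
Others bid (2, 2, 26): truth gives -25; bid 26 gives -1 > -25. Violating.
Others bid (2, 24, 2): truth gives 0; bid 24 gives 1 > 0. Violating.
Others bid (2, 2, 25): truth gives 0; no alternative beats it.
Others bid (2, 24, 25): truth gives 0; no alternative beats it.
(Checking all 64 profiles: 50 have a profitable deviation, 14 do not.)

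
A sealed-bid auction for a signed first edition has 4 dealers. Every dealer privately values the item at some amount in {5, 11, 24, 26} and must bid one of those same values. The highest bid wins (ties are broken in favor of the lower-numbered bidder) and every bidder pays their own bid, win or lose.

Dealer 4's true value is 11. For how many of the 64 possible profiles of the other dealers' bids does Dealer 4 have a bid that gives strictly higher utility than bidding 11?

63

Others bid (5, 5, 11): truth gives -11; bid 5 gives -5 > -11. Violating.
Others bid (5, 5, 24): truth gives -11; bid 5 gives -5 > -11. Violating.
Others bid (5, 5, 26): truth gives -11; bid 5 gives -5 > -11. Violating.
Others bid (5, 11, 5): truth gives -11; bid 5 gives -5 > -11. Violating.
Others bid (5, 5, 5): truth gives 0; no alternative beats it.
(Checking all 64 profiles: 63 have a profitable deviation, 1 does not.)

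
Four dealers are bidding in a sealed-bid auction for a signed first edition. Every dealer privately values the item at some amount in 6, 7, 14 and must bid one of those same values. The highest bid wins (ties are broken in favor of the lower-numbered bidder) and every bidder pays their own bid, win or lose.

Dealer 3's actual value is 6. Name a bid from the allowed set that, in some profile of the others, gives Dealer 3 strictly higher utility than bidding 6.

Suppose Dealer 1 bids 6, Dealer 2 bids 6 and Dealer 4 bids 6.
Bid 6: loses but pays 6, utility -6.
Bid 7: wins, pays 7, utility 6 - 7 = -1.
So bidding 7 beats truth here (-1 > -6).

7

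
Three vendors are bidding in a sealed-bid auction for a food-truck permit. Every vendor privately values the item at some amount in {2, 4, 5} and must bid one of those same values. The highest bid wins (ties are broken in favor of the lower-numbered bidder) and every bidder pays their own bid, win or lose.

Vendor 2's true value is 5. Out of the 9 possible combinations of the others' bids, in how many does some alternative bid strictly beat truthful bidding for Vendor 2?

Others bid (2, 2): truth gives 0; bid 4 gives 1 > 0. Violating.
Others bid (2, 4): truth gives 0; bid 4 gives 1 > 0. Violating.
Others bid (5, 2): truth gives -5; bid 2 gives -2 > -5. Violating.
Others bid (5, 4): truth gives -5; bid 2 gives -2 > -5. Violating.
Others bid (2, 5): truth gives 0; no alternative beats it.
Others bid (4, 2): truth gives 0; no alternative beats it.
(Checking all 9 profiles: 5 have a profitable deviation, 4 do not.)

5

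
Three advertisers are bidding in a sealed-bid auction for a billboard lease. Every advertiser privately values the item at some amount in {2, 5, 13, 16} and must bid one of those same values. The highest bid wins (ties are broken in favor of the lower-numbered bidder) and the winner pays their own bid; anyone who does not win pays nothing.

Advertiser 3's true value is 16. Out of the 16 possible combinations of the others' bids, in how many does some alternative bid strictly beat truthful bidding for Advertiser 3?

Others bid (2, 2): truth gives 0; bid 5 gives 11 > 0. Violating.
Others bid (2, 5): truth gives 0; bid 13 gives 3 > 0. Violating.
Others bid (5, 2): truth gives 0; bid 13 gives 3 > 0. Violating.
Others bid (5, 5): truth gives 0; bid 13 gives 3 > 0. Violating.
Others bid (2, 13): truth gives 0; no alternative beats it.
Others bid (2, 16): truth gives 0; no alternative beats it.
(Checking all 16 profiles: 4 have a profitable deviation, 12 do not.)

4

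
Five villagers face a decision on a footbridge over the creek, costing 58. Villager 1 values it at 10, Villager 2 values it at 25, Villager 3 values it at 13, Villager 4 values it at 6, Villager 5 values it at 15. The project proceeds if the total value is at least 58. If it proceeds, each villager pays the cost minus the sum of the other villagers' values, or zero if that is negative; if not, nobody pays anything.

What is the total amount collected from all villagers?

Total value 69 ≥ cost 58, so it is built.
Villager 1: others sum to 59; max(0, 58 - 59) = 0.
Villager 2: others sum to 44; max(0, 58 - 44) = 14.
Villager 3: others sum to 56; max(0, 58 - 56) = 2.
Villager 4: others sum to 63; max(0, 58 - 63) = 0.
Villager 5: others sum to 54; max(0, 58 - 54) = 4.
Total collected = 0 + 14 + 2 + 0 + 4 = 20.

20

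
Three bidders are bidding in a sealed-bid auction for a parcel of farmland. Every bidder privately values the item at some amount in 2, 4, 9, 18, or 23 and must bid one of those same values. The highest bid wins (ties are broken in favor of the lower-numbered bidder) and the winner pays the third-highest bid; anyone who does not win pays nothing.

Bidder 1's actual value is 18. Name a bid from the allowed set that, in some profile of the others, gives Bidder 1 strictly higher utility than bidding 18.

Suppose Bidder 2 bids 2 and Bidder 3 bids 23.
Bid 18: loses, pays 0, utility 0.
Bid 23: wins, pays 2, utility 18 - 2 = 16.
So bidding 23 beats truth here (16 > 0).

23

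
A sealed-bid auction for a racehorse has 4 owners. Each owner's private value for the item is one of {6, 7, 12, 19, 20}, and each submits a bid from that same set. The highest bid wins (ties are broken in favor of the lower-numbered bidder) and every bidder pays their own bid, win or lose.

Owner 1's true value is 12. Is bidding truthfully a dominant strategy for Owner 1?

No

Consider the case where Owner 2 bids 6, Owner 3 bids 6 and Owner 4 bids 6.
Truthful bid 12: wins, pays 12, utility 12 - 12 = 0.
Bid 6 instead: wins, pays 6, utility 12 - 6 = 6.
Since 6 > 0, bidding 6 is strictly better here, so truthful bidding is not dominant.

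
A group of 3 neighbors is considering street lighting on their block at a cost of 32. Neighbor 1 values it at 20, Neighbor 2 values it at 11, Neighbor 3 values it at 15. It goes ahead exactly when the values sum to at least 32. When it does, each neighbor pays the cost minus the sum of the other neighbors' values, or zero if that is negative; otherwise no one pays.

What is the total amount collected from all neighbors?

Total value 46 ≥ cost 32, so it is built.
Neighbor 1: others sum to 26; max(0, 32 - 26) = 6.
Neighbor 2: others sum to 35; max(0, 32 - 35) = 0.
Neighbor 3: others sum to 31; max(0, 32 - 31) = 1.
Total collected = 6 + 0 + 1 = 7.

7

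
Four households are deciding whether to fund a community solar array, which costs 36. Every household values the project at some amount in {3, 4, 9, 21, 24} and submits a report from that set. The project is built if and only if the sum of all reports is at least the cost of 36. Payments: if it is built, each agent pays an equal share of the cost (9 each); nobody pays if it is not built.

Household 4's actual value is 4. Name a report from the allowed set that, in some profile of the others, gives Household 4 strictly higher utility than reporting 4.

Suppose Household 1 reports 4, Household 2 reports 4 and Household 3 reports 24.
Report 4: project built, pays 9, utility 4 - 9 = -5.
Report 3: project not built, utility 0.
So reporting 3 beats truth here (0 > -5).

3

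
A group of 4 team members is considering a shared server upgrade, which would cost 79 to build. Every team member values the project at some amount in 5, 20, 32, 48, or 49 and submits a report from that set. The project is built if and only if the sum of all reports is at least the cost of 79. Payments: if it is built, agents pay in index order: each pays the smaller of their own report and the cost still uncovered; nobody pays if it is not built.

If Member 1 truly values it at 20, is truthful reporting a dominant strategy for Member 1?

Consider the case where Member 2 reports 5, Member 3 reports 20 and Member 4 reports 49.
Truthful report 20: project built, pays 20, utility 20 - 20 = 0.
Report 5 instead: project built, pays 5, utility 20 - 5 = 15.
Since 15 > 0, reporting 5 is strictly better here, so truthful reporting is not dominant.

No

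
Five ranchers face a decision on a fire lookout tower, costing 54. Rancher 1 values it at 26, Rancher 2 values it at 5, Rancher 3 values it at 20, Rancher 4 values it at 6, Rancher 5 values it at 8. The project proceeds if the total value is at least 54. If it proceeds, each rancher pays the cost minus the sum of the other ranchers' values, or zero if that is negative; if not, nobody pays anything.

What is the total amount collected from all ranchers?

24

Total value 65 ≥ cost 54, so it is built.
Rancher 1: others sum to 39; max(0, 54 - 39) = 15.
Rancher 2: others sum to 60; max(0, 54 - 60) = 0.
Rancher 3: others sum to 45; max(0, 54 - 45) = 9.
Rancher 4: others sum to 59; max(0, 54 - 59) = 0.
Rancher 5: others sum to 57; max(0, 54 - 57) = 0.
Total collected = 15 + 0 + 9 + 0 + 0 = 24.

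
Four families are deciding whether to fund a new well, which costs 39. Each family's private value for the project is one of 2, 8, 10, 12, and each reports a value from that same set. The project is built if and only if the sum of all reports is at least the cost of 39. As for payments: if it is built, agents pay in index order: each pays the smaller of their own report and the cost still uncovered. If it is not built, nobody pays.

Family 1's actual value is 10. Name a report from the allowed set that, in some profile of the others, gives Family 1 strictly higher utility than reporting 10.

8

Suppose Family 2 reports 8, Family 3 reports 12 and Family 4 reports 12.
Report 10: project built, pays 10, utility 10 - 10 = 0.
Report 8: project built, pays 8, utility 10 - 8 = 2.
So reporting 8 beats truth here (2 > 0).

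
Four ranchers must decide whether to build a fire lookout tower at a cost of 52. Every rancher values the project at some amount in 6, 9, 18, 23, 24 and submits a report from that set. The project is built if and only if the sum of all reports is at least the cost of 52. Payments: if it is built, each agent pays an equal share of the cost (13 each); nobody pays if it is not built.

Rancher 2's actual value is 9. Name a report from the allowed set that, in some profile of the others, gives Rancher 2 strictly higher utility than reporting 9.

Suppose Rancher 1 reports 9, Rancher 3 reports 18 and Rancher 4 reports 18.
Report 9: project built, pays 13, utility 9 - 13 = -4.
Report 6: project not built, utility 0.
So reporting 6 beats truth here (0 > -4).

6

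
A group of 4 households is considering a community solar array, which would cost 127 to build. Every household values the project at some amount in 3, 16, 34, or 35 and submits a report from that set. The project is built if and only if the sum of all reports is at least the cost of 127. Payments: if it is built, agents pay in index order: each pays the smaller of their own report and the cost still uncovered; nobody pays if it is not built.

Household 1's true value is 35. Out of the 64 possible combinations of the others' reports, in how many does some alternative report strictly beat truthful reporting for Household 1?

Others report (34, 34, 34): truth gives 0; report 34 gives 1 > 0. Violating.
Others report (34, 34, 35): truth gives 0; report 34 gives 1 > 0. Violating.
Others report (34, 35, 34): truth gives 0; report 34 gives 1 > 0. Violating.
Others report (34, 35, 35): truth gives 0; report 34 gives 1 > 0. Violating.
Others report (3, 3, 3): truth gives 0; no alternative beats it.
Others report (3, 3, 16): truth gives 0; no alternative beats it.
(Checking all 64 profiles: 8 have a profitable deviation, 56 do not.)

8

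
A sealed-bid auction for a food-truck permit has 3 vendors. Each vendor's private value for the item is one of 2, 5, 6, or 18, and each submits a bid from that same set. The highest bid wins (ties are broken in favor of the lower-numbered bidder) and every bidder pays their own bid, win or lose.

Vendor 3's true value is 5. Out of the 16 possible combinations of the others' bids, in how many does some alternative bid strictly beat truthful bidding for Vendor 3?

15

Others bid (2, 5): truth gives -5; bid 6 gives -1 > -5. Violating.
Others bid (2, 6): truth gives -5; bid 2 gives -2 > -5. Violating.
Others bid (2, 18): truth gives -5; bid 2 gives -2 > -5. Violating.
Others bid (5, 2): truth gives -5; bid 6 gives -1 > -5. Violating.
Others bid (2, 2): truth gives 0; no alternative beats it.
(Checking all 16 profiles: 15 have a profitable deviation, 1 does not.)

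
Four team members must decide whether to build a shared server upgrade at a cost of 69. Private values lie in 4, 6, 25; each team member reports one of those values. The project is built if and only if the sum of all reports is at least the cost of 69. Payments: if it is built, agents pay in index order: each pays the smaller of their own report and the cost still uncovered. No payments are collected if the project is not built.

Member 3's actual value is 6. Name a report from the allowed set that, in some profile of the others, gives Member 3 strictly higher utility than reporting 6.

4

Suppose Member 1 reports 25, Member 2 reports 25 and Member 4 reports 25.
Report 6: project built, pays 6, utility 6 - 6 = 0.
Report 4: project built, pays 4, utility 6 - 4 = 2.
So reporting 4 beats truth here (2 > 0).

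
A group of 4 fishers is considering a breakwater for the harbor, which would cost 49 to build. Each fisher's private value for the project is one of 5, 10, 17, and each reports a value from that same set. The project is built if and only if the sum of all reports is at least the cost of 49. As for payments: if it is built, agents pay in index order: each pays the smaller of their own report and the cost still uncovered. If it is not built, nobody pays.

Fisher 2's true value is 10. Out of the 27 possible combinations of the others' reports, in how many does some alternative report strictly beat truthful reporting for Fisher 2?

4

Others report (10, 17, 17): truth gives 0; report 5 gives 5 > 0. Violating.
Others report (17, 10, 17): truth gives 0; report 5 gives 5 > 0. Violating.
Others report (17, 17, 10): truth gives 0; report 5 gives 5 > 0. Violating.
Others report (17, 17, 17): truth gives 0; report 5 gives 5 > 0. Violating.
Others report (5, 5, 5): truth gives 0; no alternative beats it.
Others report (5, 5, 10): truth gives 0; no alternative beats it.
(Checking all 27 profiles: 4 have a profitable deviation, 23 do not.)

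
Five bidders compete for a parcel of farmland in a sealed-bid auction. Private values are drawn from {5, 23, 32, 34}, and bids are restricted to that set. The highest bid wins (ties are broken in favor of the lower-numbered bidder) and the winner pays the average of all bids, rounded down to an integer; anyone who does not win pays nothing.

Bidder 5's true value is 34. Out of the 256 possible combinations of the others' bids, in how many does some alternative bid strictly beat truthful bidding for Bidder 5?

Others bid (5, 5, 5, 5): truth gives 24; bid 23 gives 26 > 24. Violating.
Others bid (5, 5, 23, 23): truth gives 16; bid 32 gives 17 > 16. Violating.
Others bid (5, 23, 5, 23): truth gives 16; bid 32 gives 17 > 16. Violating.
Others bid (5, 23, 23, 5): truth gives 16; bid 32 gives 17 > 16. Violating.
Others bid (5, 5, 5, 23): truth gives 20; no alternative beats it.
Others bid (5, 5, 5, 32): truth gives 18; no alternative beats it.
(Checking all 256 profiles: 8 have a profitable deviation, 248 do not.)

8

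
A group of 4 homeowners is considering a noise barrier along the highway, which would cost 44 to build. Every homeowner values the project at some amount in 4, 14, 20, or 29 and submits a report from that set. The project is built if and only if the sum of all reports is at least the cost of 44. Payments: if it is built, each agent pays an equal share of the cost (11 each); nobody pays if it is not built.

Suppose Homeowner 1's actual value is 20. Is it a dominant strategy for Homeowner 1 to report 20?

Consider the case where Homeowner 2 reports 4, Homeowner 3 reports 4 and Homeowner 4 reports 14.
Truthful report 20: project not built, utility 0.
Report 29 instead: project built, pays 11, utility 20 - 11 = 9.
Since 9 > 0, reporting 29 is strictly better here, so truthful reporting is not dominant.

No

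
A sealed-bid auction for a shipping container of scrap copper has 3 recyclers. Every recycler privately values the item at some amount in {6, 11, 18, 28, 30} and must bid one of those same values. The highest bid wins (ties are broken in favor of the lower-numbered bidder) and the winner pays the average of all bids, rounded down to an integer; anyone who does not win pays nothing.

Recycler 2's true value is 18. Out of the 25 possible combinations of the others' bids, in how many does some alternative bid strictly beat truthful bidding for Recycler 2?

3

Others bid (6, 6): truth gives 8; bid 11 gives 11 > 8. Violating.
Others bid (6, 11): truth gives 7; bid 11 gives 9 > 7. Violating.
Others bid (18, 6): truth gives 0; bid 28 gives 1 > 0. Violating.
Others bid (6, 18): truth gives 4; no alternative beats it.
Others bid (6, 28): truth gives 0; no alternative beats it.
(Checking all 25 profiles: 3 have a profitable deviation, 22 do not.)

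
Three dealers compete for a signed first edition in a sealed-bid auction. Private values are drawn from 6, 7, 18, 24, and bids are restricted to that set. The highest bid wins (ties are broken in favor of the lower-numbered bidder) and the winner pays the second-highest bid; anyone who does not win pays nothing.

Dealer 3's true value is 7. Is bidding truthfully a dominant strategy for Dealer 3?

Yes

Check each profile of the others' bids and compare truth against every alternative bid.
Others bid (6, 6): truth gives 1, best alternative gives 1.
Others bid (6, 7): truth gives 0, best alternative gives 0.
Others bid (6, 18): truth gives 0, best alternative gives 0.
Others bid (6, 24): truth gives 0, best alternative gives 0.
Others bid (7, 6): truth gives 0, best alternative gives 0.
Others bid (7, 7): truth gives 0, best alternative gives 0.
(Remaining 10 profiles checked similarly; truth is weakly best in each.)
In every case the truthful bid is at least as good as any alternative, so it is a dominant strategy.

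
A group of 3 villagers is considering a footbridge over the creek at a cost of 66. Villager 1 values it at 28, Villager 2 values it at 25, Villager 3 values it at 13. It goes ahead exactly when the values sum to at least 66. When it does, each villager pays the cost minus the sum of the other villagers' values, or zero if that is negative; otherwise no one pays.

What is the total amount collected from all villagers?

Total value 66 ≥ cost 66, so it is built.
Villager 1: others sum to 38; max(0, 66 - 38) = 28.
Villager 2: others sum to 41; max(0, 66 - 41) = 25.
Villager 3: others sum to 53; max(0, 66 - 53) = 13.
Total collected = 28 + 25 + 13 = 66.

66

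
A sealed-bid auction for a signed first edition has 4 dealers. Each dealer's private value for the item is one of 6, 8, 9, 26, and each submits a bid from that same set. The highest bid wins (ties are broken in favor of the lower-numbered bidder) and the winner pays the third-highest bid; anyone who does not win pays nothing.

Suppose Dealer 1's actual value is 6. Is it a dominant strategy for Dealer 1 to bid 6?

Yes

Check each profile of the others' bids and compare truth against every alternative bid.
Others bid (6, 8, 8): truth gives 0, best alternative gives -2.
Others bid (8, 6, 8): truth gives 0, best alternative gives -2.
Others bid (8, 8, 6): truth gives 0, best alternative gives -2.
Others bid (8, 8, 8): truth gives 0, best alternative gives -2.
Others bid (6, 6, 6): truth gives 0, best alternative gives 0.
Others bid (6, 6, 8): truth gives 0, best alternative gives 0.
(Remaining 58 profiles checked similarly; truth is weakly best in each.)
In every case the truthful bid is at least as good as any alternative, so it is a dominant strategy.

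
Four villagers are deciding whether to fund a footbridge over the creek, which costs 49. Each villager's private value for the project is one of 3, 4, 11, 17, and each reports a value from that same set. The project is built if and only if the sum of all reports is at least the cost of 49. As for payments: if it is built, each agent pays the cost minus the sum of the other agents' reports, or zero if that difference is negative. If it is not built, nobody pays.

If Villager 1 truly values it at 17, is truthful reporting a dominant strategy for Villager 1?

Check each profile of the others' reports and compare truth against every alternative report.
Others report (3, 17, 17): truth gives 5, best alternative gives 0.
Others report (17, 3, 17): truth gives 5, best alternative gives 0.
Others report (17, 17, 3): truth gives 5, best alternative gives 0.
Others report (11, 11, 11): truth gives 1, best alternative gives 0.
Others report (17, 17, 17): truth gives 17, best alternative gives 17.
Others report (11, 17, 17): truth gives 13, best alternative gives 13.
(Remaining 58 profiles checked similarly; truth is weakly best in each.)
In every case the truthful report is at least as good as any alternative, so it is a dominant strategy.

Yes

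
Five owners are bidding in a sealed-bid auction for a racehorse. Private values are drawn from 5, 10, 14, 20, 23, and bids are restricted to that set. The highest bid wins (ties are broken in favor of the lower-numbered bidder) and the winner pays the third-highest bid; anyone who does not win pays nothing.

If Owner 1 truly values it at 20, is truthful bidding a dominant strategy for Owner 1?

No

Consider the case where Owner 2 bids 5, Owner 3 bids 5, Owner 4 bids 5 and Owner 5 bids 23.
Truthful bid 20: loses, pays 0, utility 0.
Bid 23 instead: wins, pays 5, utility 20 - 5 = 15.
Since 15 > 0, bidding 23 is strictly better here, so truthful bidding is not dominant.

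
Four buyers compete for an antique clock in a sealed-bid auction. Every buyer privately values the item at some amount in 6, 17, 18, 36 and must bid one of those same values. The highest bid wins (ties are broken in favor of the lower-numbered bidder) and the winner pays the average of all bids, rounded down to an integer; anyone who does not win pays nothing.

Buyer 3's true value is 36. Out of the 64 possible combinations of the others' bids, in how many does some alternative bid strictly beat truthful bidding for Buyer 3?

Others bid (6, 6, 6): truth gives 23; bid 17 gives 28 > 23. Violating.
Others bid (6, 6, 17): truth gives 20; bid 17 gives 25 > 20. Violating.
Others bid (6, 6, 18): truth gives 20; bid 18 gives 24 > 20. Violating.
Others bid (6, 17, 6): truth gives 20; bid 18 gives 25 > 20. Violating.
Others bid (6, 6, 36): truth gives 15; no alternative beats it.
Others bid (6, 17, 36): truth gives 13; no alternative beats it.
(Checking all 64 profiles: 12 have a profitable deviation, 52 do not.)

12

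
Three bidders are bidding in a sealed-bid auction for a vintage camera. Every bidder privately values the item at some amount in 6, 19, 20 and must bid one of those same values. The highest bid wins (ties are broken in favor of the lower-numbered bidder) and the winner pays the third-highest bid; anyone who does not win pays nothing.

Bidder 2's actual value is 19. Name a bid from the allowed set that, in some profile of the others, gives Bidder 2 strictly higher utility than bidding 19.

20

Suppose Bidder 1 bids 6 and Bidder 3 bids 20.
Bid 19: loses, pays 0, utility 0.
Bid 20: wins, pays 6, utility 19 - 6 = 13.
So bidding 20 beats truth here (13 > 0).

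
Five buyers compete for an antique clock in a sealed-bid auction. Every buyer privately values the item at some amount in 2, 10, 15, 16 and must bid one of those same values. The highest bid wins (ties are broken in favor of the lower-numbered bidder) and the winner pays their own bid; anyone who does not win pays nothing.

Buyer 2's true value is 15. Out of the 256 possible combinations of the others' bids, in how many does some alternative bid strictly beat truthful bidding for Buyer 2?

8

Others bid (2, 2, 2, 2): truth gives 0; bid 10 gives 5 > 0. Violating.
Others bid (2, 2, 2, 10): truth gives 0; bid 10 gives 5 > 0. Violating.
Others bid (2, 2, 10, 2): truth gives 0; bid 10 gives 5 > 0. Violating.
Others bid (2, 2, 10, 10): truth gives 0; bid 10 gives 5 > 0. Violating.
Others bid (2, 2, 2, 15): truth gives 0; no alternative beats it.
Others bid (2, 2, 2, 16): truth gives 0; no alternative beats it.
(Checking all 256 profiles: 8 have a profitable deviation, 248 do not.)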